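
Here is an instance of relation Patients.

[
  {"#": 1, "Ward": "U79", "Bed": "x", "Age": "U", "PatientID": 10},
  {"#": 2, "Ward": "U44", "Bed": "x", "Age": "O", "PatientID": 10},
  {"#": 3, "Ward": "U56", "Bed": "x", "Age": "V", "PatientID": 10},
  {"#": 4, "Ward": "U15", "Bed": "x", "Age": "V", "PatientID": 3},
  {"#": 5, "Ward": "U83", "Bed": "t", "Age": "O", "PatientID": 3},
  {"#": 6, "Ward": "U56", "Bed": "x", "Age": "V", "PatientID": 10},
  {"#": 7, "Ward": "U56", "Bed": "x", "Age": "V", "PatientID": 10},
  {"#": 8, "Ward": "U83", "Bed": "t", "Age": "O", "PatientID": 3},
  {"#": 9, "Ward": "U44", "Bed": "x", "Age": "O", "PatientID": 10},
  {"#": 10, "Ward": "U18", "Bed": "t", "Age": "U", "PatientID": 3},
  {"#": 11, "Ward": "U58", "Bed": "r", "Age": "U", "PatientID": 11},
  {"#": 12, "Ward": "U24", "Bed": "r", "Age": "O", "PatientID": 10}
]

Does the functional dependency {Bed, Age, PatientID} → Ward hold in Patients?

Yes

(Bed=x, Age=U, PatientID=10): row 1 → Ward = U79 ✓
(Bed=x, Age=O, PatientID=10): rows 2, 9 → Ward = U44, U44 ✓
(Bed=x, Age=V, PatientID=10): rows 3, 6, 7 → Ward = U56, U56, U56 ✓
(Bed=x, Age=V, PatientID=3): row 4 → Ward = U15 ✓
(Bed=t, Age=O, PatientID=3): rows 5, 8 → Ward = U83, U83 ✓
(Bed=t, Age=U, PatientID=3): row 10 → Ward = U18 ✓
(Bed=r, Age=U, PatientID=11): row 11 → Ward = U58 ✓
(Bed=r, Age=O, PatientID=10): row 12 → Ward = U24 ✓
Every {Bed, Age, PatientID} value is associated with a single Ward value, so {Bed, Age, PatientID} → Ward holds.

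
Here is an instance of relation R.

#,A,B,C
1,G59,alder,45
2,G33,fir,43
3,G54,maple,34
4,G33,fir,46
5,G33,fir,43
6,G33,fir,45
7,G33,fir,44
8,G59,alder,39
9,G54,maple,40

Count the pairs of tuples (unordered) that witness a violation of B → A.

B=alder: all 2 rows agree on A — 0 pairs.
B=fir: all 5 rows agree on A — 0 pairs.
B=maple: all 2 rows agree on A — 0 pairs.

0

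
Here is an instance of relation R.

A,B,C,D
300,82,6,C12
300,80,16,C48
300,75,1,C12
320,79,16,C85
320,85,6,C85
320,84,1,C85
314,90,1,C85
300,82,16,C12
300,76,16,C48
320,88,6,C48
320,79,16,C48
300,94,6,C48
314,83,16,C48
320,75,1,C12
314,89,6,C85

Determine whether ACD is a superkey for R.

No

Two distinct rows share (A=300, C=16, D=C48), so ACD does not determine every attribute — not a superkey.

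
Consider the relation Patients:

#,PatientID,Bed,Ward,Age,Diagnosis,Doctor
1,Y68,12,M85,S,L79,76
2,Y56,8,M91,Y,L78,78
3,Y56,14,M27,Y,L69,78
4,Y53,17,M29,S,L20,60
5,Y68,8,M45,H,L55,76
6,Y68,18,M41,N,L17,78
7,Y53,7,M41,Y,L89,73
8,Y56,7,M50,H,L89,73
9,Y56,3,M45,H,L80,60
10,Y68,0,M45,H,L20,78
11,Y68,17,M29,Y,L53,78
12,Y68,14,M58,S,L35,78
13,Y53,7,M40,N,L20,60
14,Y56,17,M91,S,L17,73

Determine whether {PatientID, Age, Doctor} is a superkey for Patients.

No

Rows 2 and 3 have the same {PatientID, Age, Doctor} value (PatientID=Y56, Age=Y, Doctor=78) but are distinct tuples, so {PatientID, Age, Doctor} does not determine every attribute — not a superkey.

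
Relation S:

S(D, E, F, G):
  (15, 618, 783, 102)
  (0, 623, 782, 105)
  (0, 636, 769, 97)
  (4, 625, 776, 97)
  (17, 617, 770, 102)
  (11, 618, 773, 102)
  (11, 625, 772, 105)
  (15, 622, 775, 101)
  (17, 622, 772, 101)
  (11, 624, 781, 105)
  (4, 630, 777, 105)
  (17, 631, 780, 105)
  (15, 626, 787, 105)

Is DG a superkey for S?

Two distinct rows share (D=11, G=105), so DG does not determine every attribute — not a superkey.

No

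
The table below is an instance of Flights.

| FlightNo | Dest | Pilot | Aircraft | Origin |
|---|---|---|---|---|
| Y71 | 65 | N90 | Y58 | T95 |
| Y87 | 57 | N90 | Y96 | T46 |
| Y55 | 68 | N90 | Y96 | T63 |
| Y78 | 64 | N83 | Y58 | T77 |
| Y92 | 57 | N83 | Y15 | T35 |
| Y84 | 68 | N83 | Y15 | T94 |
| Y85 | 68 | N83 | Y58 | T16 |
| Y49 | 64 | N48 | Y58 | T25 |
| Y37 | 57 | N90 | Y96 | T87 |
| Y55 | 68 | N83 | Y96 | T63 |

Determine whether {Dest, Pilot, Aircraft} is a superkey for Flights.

Two distinct rows share (Dest=57, Pilot=N90, Aircraft=Y96), so {Dest, Pilot, Aircraft} does not determine every attribute — not a superkey.

No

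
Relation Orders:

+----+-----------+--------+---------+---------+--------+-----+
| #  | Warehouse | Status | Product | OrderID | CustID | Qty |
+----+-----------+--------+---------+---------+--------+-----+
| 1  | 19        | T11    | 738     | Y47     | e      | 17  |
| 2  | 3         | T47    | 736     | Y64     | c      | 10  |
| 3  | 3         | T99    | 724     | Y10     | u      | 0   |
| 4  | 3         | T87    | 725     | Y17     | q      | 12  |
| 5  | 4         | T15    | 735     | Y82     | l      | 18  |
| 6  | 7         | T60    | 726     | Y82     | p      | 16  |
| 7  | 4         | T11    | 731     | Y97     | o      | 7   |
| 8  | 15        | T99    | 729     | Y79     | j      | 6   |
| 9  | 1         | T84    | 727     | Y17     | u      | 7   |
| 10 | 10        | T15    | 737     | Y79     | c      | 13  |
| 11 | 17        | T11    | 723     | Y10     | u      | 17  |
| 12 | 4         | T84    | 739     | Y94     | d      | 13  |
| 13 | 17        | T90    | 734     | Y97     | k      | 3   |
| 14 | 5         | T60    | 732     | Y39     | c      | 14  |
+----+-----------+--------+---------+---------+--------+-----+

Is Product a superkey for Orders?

All 14 rows have distinct Product values, so Product → (all attributes) holds and Product is a superkey.

Yes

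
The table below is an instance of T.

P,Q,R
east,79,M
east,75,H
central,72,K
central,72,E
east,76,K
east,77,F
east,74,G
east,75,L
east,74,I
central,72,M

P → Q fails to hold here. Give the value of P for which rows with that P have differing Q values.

east

P=east: 7 rows → Q takes values {79, 75, 76, 77, 74} — violation
P=central: 3 rows → Q = 72, 72, 72 ✓
The only P value with inconsistent Q is P=east.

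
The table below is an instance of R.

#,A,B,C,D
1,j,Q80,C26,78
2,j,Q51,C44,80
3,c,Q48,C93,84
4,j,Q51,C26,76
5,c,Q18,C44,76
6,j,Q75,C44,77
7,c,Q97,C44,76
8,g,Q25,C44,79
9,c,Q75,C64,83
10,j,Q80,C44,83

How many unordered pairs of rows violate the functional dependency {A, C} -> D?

(A=j, C=C26): violating pairs (1,4) — 1 pair.
(A=j, C=C44): violating pairs (2,6), (2,10), (6,10) — 3 pairs.
(A=c, C=C44): all 2 rows agree on D — 0 pairs.

4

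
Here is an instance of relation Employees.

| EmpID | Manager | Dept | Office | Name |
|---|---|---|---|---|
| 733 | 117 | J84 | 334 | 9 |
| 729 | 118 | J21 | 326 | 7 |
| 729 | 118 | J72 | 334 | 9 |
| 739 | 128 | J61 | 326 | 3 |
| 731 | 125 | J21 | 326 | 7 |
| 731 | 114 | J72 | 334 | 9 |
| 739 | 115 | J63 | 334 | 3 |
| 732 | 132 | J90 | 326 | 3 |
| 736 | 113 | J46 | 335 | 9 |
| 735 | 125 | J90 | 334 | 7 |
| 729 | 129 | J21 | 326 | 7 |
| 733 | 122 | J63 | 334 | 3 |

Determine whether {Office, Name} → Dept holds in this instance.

(Office=334, Name=9): 3 rows → Dept takes values {J84, J72} — violation
(Office=326, Name=7): 3 rows → Dept = J21, J21, J21 ✓
(Office=326, Name=3): 2 rows → Dept takes values {J61, J90} — violation
(Office=334, Name=3): 2 rows → Dept = J63, J63 ✓
(Office=335, Name=9): 1 row → Dept = J46 ✓
(Office=334, Name=7): 1 row → Dept = J90 ✓
Two rows agree on {Office, Name} but differ on Dept, so {Office, Name} → Dept does not hold.

No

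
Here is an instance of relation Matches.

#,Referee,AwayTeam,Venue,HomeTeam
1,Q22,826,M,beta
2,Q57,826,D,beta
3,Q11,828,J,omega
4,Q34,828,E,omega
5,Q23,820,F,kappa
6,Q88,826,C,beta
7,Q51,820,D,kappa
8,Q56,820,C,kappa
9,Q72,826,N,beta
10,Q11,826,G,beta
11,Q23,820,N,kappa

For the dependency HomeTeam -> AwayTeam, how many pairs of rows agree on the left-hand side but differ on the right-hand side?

HomeTeam=beta: all 5 rows agree on AwayTeam — 0 pairs.
HomeTeam=omega: all 2 rows agree on AwayTeam — 0 pairs.
HomeTeam=kappa: all 4 rows agree on AwayTeam — 0 pairs.

0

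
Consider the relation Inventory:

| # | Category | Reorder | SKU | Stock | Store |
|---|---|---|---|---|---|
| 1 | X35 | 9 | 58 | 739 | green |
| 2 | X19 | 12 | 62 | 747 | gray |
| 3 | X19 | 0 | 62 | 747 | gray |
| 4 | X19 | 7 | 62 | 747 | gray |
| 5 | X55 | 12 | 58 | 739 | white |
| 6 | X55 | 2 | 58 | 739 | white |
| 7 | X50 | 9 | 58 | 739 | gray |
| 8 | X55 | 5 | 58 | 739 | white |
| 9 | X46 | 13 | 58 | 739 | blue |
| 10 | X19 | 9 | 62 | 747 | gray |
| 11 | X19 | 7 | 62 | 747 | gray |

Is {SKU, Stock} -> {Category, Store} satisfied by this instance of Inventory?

No

(SKU=58, Stock=739): rows 1, 5, 6, 7, 8, 9 → {Category,Store} takes values {(X35, green), (X55, white), (X50, gray), (X46, blue)} — violation
(SKU=62, Stock=747): rows 2, 3, 4, 10, 11 → {Category,Store} = (X19, gray), (X19, gray), (X19, gray), (X19, gray), (X19, gray) ✓
Two rows agree on {SKU, Stock} but differ on {Category, Store}, so {SKU, Stock} -> {Category, Store} does not hold.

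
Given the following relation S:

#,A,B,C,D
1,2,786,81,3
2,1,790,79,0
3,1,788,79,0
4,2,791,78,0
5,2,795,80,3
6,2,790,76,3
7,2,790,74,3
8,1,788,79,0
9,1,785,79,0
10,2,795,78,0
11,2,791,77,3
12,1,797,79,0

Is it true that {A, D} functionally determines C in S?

No

(A=2, D=3): rows 1, 5, 6, 7, 11 → C takes values {81, 80, 76, 74, 77} — violation
(A=1, D=0): rows 2, 3, 8, 9, 12 → C = 79, 79, 79, 79, 79 ✓
(A=2, D=0): rows 4, 10 → C = 78, 78 ✓
Two rows agree on {A, D} but differ on C, so {A, D} → C does not hold.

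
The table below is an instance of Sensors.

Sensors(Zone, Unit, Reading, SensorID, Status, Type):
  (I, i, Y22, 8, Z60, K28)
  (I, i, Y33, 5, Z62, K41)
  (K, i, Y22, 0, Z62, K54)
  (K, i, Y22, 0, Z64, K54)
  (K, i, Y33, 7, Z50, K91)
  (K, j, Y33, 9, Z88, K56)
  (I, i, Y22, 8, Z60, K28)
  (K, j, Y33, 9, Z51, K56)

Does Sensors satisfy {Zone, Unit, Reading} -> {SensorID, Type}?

(Zone=I, Unit=i, Reading=Y22): 2 rows → {SensorID,Type} = (8, K28), (8, K28) ✓
(Zone=I, Unit=i, Reading=Y33): 1 row → {SensorID,Type} = (5, K41) ✓
(Zone=K, Unit=i, Reading=Y22): 2 rows → {SensorID,Type} = (0, K54), (0, K54) ✓
(Zone=K, Unit=i, Reading=Y33): 1 row → {SensorID,Type} = (7, K91) ✓
(Zone=K, Unit=j, Reading=Y33): 2 rows → {SensorID,Type} = (9, K56), (9, K56) ✓
Every {Zone, Unit, Reading} value is associated with a single {SensorID, Type} value, so {Zone, Unit, Reading} -> {SensorID, Type} holds.

Yes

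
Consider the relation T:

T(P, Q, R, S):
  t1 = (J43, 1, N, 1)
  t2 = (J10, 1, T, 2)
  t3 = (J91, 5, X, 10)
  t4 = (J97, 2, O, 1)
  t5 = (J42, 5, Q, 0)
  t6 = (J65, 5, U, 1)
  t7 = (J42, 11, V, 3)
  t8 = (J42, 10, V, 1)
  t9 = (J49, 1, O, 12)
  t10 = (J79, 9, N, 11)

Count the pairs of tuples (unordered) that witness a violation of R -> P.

R=N: violating pairs (1,10) — 1 pair.
R=O: violating pairs (4,9) — 1 pair.
R=V: all 2 rows agree on P — 0 pairs.

2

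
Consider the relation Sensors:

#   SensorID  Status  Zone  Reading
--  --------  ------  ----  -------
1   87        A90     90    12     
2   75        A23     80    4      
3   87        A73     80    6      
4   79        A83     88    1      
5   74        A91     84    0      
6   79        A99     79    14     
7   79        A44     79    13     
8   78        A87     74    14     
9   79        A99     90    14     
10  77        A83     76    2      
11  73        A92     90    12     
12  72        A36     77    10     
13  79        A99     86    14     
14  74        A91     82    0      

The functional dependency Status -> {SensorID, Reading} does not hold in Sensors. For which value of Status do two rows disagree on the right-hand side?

A83

Status=A90: row 1 → {SensorID,Reading} = (87, 12) ✓
Status=A23: row 2 → {SensorID,Reading} = (75, 4) ✓
Status=A73: row 3 → {SensorID,Reading} = (87, 6) ✓
Status=A83: rows 4, 10 → {SensorID,Reading} takes values {(79, 1), (77, 2)} — violation
Status=A91: rows 5, 14 → {SensorID,Reading} = (74, 0), (74, 0) ✓
Status=A99: rows 6, 9, 13 → {SensorID,Reading} = (79, 14), (79, 14), (79, 14) ✓
Status=A44: row 7 → {SensorID,Reading} = (79, 13) ✓
Status=A87: row 8 → {SensorID,Reading} = (78, 14) ✓
Status=A92: row 11 → {SensorID,Reading} = (73, 12) ✓
Status=A36: row 12 → {SensorID,Reading} = (72, 10) ✓
The only Status value with inconsistent RHS is Status=A83.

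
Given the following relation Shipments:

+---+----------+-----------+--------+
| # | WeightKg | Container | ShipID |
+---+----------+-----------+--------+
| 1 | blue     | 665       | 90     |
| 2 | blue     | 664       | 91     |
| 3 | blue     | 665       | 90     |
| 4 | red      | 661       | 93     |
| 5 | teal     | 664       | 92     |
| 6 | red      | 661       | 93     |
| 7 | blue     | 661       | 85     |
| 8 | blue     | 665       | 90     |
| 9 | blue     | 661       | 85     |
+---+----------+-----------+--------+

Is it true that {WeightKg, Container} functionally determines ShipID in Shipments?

Yes

(WeightKg=blue, Container=665): rows 1, 3, 8 → ShipID = 90, 90, 90 ✓
(WeightKg=blue, Container=664): row 2 → ShipID = 91 ✓
(WeightKg=red, Container=661): rows 4, 6 → ShipID = 93, 93 ✓
(WeightKg=teal, Container=664): row 5 → ShipID = 92 ✓
(WeightKg=blue, Container=661): rows 7, 9 → ShipID = 85, 85 ✓
Every {WeightKg, Container} value is associated with a single ShipID value, so {WeightKg, Container} → ShipID holds.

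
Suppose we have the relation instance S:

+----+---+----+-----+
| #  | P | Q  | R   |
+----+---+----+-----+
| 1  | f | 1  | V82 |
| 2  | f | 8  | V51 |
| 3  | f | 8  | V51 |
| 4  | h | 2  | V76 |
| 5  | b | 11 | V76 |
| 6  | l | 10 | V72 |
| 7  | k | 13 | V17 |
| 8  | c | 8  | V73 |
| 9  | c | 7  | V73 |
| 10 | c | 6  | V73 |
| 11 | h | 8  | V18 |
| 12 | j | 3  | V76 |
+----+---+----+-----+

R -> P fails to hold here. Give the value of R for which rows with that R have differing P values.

V76

R=V82: row 1 → P = f ✓
R=V51: rows 2, 3 → P = f, f ✓
R=V76: rows 4, 5, 12 → P takes values {h, b, j} — violation
R=V72: row 6 → P = l ✓
R=V17: row 7 → P = k ✓
R=V73: rows 8, 9, 10 → P = c, c, c ✓
R=V18: row 11 → P = h ✓
The only R value with inconsistent P is R=V76.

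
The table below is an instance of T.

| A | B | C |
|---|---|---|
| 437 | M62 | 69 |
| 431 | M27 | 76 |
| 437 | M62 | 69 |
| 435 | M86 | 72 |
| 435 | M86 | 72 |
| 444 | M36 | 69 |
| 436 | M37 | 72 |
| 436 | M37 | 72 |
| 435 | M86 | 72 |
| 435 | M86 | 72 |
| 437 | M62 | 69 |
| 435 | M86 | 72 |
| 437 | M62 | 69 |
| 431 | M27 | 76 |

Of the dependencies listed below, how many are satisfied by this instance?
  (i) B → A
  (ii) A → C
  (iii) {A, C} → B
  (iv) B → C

4

(i) B → A: every LHS value maps to a single RHS value — holds.
(ii) A → C: every LHS value maps to a single RHS value — holds.
(iii) {A, C} → B: every LHS value maps to a single RHS value — holds.
(iv) B → C: every LHS value maps to a single RHS value — holds.
4 of the 4 dependencies hold.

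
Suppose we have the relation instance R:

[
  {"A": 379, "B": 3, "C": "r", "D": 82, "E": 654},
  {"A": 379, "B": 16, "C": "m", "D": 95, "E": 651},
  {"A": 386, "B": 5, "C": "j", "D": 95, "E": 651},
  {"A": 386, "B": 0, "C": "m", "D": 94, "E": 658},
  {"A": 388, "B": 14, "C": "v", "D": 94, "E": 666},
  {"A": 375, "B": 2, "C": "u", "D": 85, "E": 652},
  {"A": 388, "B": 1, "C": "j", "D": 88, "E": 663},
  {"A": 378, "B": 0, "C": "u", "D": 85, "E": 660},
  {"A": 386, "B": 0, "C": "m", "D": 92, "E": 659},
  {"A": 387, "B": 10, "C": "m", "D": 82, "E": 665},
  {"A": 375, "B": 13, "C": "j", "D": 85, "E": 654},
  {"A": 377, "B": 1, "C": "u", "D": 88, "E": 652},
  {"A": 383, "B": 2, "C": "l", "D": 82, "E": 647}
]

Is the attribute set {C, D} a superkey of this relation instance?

Two distinct rows share (C=u, D=85), so {C, D} does not determine every attribute — not a superkey.

No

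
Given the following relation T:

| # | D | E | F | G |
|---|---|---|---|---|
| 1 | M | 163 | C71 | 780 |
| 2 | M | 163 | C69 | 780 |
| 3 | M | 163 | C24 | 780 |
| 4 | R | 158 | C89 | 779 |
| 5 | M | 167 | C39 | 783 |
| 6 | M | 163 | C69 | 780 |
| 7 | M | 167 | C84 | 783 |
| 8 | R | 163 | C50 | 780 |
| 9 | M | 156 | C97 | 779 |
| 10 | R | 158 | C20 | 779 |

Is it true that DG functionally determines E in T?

(D=M, G=780): rows 1, 2, 3, 6 → E = 163, 163, 163, 163 ✓
(D=R, G=779): rows 4, 10 → E = 158, 158 ✓
(D=M, G=783): rows 5, 7 → E = 167, 167 ✓
(D=R, G=780): row 8 → E = 163 ✓
(D=M, G=779): row 9 → E = 156 ✓
Every DG value is associated with a single E value, so DG -> E holds.

Yes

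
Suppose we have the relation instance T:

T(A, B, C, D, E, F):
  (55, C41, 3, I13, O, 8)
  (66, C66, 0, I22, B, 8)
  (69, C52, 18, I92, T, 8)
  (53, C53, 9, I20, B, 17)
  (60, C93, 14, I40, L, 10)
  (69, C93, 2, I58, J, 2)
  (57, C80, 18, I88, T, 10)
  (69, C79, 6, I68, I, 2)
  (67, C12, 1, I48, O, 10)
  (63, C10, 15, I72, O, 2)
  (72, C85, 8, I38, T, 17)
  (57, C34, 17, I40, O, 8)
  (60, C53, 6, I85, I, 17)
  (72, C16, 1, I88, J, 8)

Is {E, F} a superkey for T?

Two distinct rows share (E=O, F=8), so {E, F} does not determine every attribute — not a superkey.

No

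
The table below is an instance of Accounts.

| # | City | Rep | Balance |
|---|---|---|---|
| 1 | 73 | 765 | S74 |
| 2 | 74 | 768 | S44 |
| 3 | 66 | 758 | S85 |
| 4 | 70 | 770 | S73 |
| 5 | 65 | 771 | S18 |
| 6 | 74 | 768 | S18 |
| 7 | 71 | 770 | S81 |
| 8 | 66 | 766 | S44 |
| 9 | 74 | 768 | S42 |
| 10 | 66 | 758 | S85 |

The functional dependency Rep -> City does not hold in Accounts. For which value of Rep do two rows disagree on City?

770

Rep=765: row 1 → City = 73 ✓
Rep=768: rows 2, 6, 9 → City = 74, 74, 74 ✓
Rep=758: rows 3, 10 → City = 66, 66 ✓
Rep=770: rows 4, 7 → City takes values {70, 71} — violation
Rep=771: row 5 → City = 65 ✓
Rep=766: row 8 → City = 66 ✓
The only Rep value with inconsistent City is Rep=770.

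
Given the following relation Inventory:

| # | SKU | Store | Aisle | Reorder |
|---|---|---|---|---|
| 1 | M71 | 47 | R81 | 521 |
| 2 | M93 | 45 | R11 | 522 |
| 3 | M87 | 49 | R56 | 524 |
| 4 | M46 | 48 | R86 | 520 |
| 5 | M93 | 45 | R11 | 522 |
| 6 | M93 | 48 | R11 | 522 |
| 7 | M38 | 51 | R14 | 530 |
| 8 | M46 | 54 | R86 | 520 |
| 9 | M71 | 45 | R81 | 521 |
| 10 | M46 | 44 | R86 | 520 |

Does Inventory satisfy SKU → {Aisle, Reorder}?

Yes

SKU=M71: rows 1, 9 → {Aisle,Reorder} = (R81, 521), (R81, 521) ✓
SKU=M93: rows 2, 5, 6 → {Aisle,Reorder} = (R11, 522), (R11, 522), (R11, 522) ✓
SKU=M87: row 3 → {Aisle,Reorder} = (R56, 524) ✓
SKU=M46: rows 4, 8, 10 → {Aisle,Reorder} = (R86, 520), (R86, 520), (R86, 520) ✓
SKU=M38: row 7 → {Aisle,Reorder} = (R14, 530) ✓
Every SKU value is associated with a single {Aisle, Reorder} value, so SKU → {Aisle, Reorder} holds.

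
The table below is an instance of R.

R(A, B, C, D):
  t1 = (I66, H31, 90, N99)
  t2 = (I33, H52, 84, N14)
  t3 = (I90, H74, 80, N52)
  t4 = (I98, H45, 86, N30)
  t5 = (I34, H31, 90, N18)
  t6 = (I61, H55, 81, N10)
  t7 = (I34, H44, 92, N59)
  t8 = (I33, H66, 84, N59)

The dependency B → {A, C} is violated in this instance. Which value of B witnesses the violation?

B=H31: rows 1, 5 → {A,C} takes values {(I66, 90), (I34, 90)} — violation
B=H52: row 2 → {A,C} = (I33, 84) ✓
B=H74: row 3 → {A,C} = (I90, 80) ✓
B=H45: row 4 → {A,C} = (I98, 86) ✓
B=H55: row 6 → {A,C} = (I61, 81) ✓
B=H44: row 7 → {A,C} = (I34, 92) ✓
B=H66: row 8 → {A,C} = (I33, 84) ✓
The only B value with inconsistent RHS is B=H31.

H31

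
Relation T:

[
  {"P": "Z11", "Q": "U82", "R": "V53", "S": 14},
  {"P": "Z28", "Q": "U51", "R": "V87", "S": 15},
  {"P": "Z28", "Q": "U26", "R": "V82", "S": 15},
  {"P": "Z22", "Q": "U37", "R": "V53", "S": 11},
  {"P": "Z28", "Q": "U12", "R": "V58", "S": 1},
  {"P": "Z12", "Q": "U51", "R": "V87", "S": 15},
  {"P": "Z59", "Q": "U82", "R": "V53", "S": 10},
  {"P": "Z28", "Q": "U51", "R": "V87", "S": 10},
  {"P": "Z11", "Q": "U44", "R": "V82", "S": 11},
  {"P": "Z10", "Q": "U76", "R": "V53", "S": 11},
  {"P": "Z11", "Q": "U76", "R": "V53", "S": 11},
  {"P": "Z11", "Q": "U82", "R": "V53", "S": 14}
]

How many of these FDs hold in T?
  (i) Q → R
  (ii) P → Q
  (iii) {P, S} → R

(i) Q → R: every LHS value maps to a single RHS value — holds.
(ii) P → Q: P=Z11: 4 rows → Q takes values {U82, U44, U76} — violation; P=Z28: 4 rows → Q takes values {U51, U26, U12} — violation — fails.
(iii) {P, S} → R: (P=Z28, S=15): 2 rows → R takes values {V87, V82} — violation; (P=Z11, S=11): 2 rows → R takes values {V82, V53} — violation — fails.
1 of the 3 dependencies holds.

1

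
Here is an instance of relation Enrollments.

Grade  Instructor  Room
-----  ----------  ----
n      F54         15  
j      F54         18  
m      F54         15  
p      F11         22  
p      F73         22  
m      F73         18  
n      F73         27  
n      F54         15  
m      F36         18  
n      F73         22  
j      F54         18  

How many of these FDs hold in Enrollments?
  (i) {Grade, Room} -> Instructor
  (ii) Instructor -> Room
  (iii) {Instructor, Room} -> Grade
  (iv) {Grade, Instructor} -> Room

(i) {Grade, Room} -> Instructor: (Grade=p, Room=22): 2 rows → Instructor takes values {F11, F73} — violation; (Grade=m, Room=18): 2 rows → Instructor takes values {F73, F36} — violation — fails.
(ii) Instructor -> Room: Instructor=F54: 5 rows → Room takes values {15, 18} — violation; Instructor=F73: 4 rows → Room takes values {22, 18, 27} — violation — fails.
(iii) {Instructor, Room} -> Grade: (Instructor=F54, Room=15): 3 rows → Grade takes values {n, m} — violation; (Instructor=F73, Room=22): 2 rows → Grade takes values {p, n} — violation — fails.
(iv) {Grade, Instructor} -> Room: (Grade=n, Instructor=F73): 2 rows → Room takes values {27, 22} — violation — fails.
None of the 4 dependencies hold.

0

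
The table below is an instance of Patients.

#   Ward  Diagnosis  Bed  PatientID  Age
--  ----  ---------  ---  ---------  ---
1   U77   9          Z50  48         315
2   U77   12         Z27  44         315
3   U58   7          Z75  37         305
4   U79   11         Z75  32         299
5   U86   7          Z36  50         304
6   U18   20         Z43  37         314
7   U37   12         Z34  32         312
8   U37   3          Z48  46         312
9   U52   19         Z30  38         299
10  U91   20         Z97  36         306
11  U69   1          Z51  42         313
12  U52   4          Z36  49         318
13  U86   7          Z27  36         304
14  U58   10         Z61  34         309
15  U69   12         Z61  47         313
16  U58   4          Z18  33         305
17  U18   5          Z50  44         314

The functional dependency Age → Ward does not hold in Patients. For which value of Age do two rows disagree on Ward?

Age=315: rows 1, 2 → Ward = U77, U77 ✓
Age=305: rows 3, 16 → Ward = U58, U58 ✓
Age=299: rows 4, 9 → Ward takes values {U79, U52} — violation
Age=304: rows 5, 13 → Ward = U86, U86 ✓
Age=314: rows 6, 17 → Ward = U18, U18 ✓
Age=312: rows 7, 8 → Ward = U37, U37 ✓
Age=306: row 10 → Ward = U91 ✓
Age=313: rows 11, 15 → Ward = U69, U69 ✓
Age=318: row 12 → Ward = U52 ✓
Age=309: row 14 → Ward = U58 ✓
The only Age value with inconsistent Ward is Age=299.

299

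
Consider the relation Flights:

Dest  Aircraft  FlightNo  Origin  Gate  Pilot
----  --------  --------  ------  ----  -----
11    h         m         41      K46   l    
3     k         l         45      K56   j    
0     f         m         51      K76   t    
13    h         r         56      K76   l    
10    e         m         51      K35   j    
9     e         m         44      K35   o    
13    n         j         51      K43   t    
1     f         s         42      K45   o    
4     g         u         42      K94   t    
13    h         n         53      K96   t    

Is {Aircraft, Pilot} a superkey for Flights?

Two distinct rows share (Aircraft=h, Pilot=l), so {Aircraft, Pilot} does not determine every attribute — not a superkey.

No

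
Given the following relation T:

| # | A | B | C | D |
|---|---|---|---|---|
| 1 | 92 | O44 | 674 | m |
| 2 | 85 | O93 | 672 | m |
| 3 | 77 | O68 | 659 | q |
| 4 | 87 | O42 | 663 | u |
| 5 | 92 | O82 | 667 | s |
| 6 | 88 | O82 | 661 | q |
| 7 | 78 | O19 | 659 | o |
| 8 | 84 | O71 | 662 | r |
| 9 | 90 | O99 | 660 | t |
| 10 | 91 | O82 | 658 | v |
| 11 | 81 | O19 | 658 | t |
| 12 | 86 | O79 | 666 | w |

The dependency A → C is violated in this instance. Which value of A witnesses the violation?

92

A=92: rows 1, 5 → C takes values {674, 667} — violation
A=85: row 2 → C = 672 ✓
A=77: row 3 → C = 659 ✓
A=87: row 4 → C = 663 ✓
A=88: row 6 → C = 661 ✓
A=78: row 7 → C = 659 ✓
A=84: row 8 → C = 662 ✓
A=90: row 9 → C = 660 ✓
A=91: row 10 → C = 658 ✓
A=81: row 11 → C = 658 ✓
A=86: row 12 → C = 666 ✓
The only A value with inconsistent C is A=92.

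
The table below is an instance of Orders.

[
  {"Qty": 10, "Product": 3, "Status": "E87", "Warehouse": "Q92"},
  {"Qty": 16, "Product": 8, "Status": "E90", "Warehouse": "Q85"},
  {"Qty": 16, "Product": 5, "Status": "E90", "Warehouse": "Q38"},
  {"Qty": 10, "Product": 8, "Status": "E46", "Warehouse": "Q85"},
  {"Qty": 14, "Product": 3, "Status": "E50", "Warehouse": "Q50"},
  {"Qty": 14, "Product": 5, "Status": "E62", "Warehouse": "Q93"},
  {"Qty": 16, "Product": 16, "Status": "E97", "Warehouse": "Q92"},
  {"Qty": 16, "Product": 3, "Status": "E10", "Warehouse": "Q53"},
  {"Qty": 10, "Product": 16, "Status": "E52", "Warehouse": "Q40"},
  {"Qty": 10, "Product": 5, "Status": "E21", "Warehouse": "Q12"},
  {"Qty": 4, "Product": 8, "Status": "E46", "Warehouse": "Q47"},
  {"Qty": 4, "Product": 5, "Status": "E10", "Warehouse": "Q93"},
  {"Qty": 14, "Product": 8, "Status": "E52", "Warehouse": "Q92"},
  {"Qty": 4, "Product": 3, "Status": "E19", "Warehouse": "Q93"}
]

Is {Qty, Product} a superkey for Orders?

All 14 rows have distinct {Qty, Product} values, so {Qty, Product} → (all attributes) holds and {Qty, Product} is a superkey.

Yes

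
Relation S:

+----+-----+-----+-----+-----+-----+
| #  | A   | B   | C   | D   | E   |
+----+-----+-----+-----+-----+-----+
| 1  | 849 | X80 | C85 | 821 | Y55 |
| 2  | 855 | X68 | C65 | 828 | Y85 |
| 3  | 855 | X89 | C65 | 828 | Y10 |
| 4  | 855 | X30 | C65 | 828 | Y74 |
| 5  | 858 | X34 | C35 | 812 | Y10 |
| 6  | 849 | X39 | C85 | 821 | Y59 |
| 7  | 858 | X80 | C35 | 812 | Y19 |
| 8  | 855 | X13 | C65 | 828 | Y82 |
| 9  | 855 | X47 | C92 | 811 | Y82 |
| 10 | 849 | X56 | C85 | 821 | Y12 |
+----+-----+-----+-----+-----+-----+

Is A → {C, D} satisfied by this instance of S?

A=849: rows 1, 6, 10 → {C,D} = (C85, 821), (C85, 821), (C85, 821) ✓
A=855: rows 2, 3, 4, 8, 9 → {C,D} takes values {(C65, 828), (C92, 811)} — violation
A=858: rows 5, 7 → {C,D} = (C35, 812), (C35, 812) ✓
Two rows agree on A but differ on {C, D}, so A → {C, D} does not hold.

No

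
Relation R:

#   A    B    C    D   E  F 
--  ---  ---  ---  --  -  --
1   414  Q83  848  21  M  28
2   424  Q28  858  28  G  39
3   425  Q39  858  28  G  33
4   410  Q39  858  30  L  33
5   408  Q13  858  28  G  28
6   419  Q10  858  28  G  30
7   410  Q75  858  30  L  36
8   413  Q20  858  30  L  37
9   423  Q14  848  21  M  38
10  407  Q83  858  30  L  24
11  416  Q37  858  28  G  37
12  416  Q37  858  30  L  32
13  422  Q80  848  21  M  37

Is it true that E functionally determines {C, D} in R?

E=M: rows 1, 9, 13 → {C,D} = (848, 21), (848, 21), (848, 21) ✓
E=G: rows 2, 3, 5, 6, 11 → {C,D} = (858, 28), (858, 28), (858, 28), (858, 28), (858, 28) ✓
E=L: rows 4, 7, 8, 10, 12 → {C,D} = (858, 30), (858, 30), (858, 30), (858, 30), (858, 30) ✓
Every E value is associated with a single {C, D} value, so E -> {C, D} holds.

Yes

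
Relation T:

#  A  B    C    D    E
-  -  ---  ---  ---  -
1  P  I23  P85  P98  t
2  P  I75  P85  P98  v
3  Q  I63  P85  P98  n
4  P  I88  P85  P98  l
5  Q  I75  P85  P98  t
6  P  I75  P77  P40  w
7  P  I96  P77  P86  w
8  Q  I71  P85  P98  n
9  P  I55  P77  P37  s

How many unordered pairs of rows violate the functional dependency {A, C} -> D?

(A=P, C=P85): all 3 rows agree on D — 0 pairs.
(A=Q, C=P85): all 3 rows agree on D — 0 pairs.
(A=P, C=P77): violating pairs (6,7), (6,9), (7,9) — 3 pairs.

3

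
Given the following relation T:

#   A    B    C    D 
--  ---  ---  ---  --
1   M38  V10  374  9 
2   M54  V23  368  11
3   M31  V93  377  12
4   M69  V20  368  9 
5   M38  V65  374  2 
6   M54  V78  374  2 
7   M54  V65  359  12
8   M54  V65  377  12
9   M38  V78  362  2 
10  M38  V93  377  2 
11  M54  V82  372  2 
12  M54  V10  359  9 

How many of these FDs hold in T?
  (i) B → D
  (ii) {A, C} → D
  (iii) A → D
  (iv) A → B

(i) B → D: B=V93: rows 3, 10 → D takes values {12, 2} — violation; B=V65: rows 5, 7, 8 → D takes values {2, 12} — violation — fails.
(ii) {A, C} → D: (A=M38, C=374): rows 1, 5 → D takes values {9, 2} — violation; (A=M54, C=359): rows 7, 12 → D takes values {12, 9} — violation — fails.
(iii) A → D: A=M38: rows 1, 5, 9, 10 → D takes values {9, 2} — violation; A=M54: rows 2, 6, 7, 8, 11, 12 → D takes values {11, 2, 12, 9} — violation — fails.
(iv) A → B: A=M38: rows 1, 5, 9, 10 → B takes values {V10, V65, V78, V93} — violation; A=M54: rows 2, 6, 7, 8, 11, 12 → B takes values {V23, V78, V65, V82, V10} — violation — fails.
None of the 4 dependencies hold.

0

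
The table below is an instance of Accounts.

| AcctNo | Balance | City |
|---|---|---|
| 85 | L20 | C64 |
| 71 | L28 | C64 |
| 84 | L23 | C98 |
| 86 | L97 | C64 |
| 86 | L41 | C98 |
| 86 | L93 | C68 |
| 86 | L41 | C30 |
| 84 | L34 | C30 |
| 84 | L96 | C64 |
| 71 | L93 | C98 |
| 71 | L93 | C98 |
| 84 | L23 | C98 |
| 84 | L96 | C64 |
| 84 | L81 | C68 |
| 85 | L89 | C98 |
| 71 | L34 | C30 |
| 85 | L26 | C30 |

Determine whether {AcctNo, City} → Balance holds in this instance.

Yes

(AcctNo=85, City=C64): 1 row → Balance = L20 ✓
(AcctNo=71, City=C64): 1 row → Balance = L28 ✓
(AcctNo=84, City=C98): 2 rows → Balance = L23, L23 ✓
(AcctNo=86, City=C64): 1 row → Balance = L97 ✓
(AcctNo=86, City=C98): 1 row → Balance = L41 ✓
(AcctNo=86, City=C68): 1 row → Balance = L93 ✓
(AcctNo=86, City=C30): 1 row → Balance = L41 ✓
(AcctNo=84, City=C30): 1 row → Balance = L34 ✓
(AcctNo=84, City=C64): 2 rows → Balance = L96, L96 ✓
(AcctNo=71, City=C98): 2 rows → Balance = L93, L93 ✓
(AcctNo=84, City=C68): 1 row → Balance = L81 ✓
(AcctNo=85, City=C98): 1 row → Balance = L89 ✓
(AcctNo=71, City=C30): 1 row → Balance = L34 ✓
(AcctNo=85, City=C30): 1 row → Balance = L26 ✓
Every {AcctNo, City} value is associated with a single Balance value, so {AcctNo, City} → Balance holds.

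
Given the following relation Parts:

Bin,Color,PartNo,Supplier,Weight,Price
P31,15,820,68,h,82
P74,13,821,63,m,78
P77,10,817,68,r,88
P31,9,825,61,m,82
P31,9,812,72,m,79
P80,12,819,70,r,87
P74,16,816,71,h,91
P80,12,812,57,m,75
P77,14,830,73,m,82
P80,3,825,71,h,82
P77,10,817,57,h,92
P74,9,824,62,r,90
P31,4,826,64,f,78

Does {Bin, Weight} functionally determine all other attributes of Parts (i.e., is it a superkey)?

Two distinct rows share (Bin=P31, Weight=m), so {Bin, Weight} does not determine every attribute — not a superkey.

No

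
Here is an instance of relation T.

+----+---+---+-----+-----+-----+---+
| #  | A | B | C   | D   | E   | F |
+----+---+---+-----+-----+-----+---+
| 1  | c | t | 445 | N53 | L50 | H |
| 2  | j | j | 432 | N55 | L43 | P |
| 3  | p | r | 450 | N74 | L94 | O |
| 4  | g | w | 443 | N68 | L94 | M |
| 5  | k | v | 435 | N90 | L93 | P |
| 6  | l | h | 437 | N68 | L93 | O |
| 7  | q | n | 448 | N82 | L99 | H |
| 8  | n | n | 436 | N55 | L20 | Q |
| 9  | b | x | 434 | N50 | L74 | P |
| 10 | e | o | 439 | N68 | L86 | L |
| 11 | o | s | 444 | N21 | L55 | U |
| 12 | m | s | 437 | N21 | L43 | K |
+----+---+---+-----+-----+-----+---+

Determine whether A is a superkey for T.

Yes

All 12 rows have distinct A values, so A → (all attributes) holds and A is a superkey.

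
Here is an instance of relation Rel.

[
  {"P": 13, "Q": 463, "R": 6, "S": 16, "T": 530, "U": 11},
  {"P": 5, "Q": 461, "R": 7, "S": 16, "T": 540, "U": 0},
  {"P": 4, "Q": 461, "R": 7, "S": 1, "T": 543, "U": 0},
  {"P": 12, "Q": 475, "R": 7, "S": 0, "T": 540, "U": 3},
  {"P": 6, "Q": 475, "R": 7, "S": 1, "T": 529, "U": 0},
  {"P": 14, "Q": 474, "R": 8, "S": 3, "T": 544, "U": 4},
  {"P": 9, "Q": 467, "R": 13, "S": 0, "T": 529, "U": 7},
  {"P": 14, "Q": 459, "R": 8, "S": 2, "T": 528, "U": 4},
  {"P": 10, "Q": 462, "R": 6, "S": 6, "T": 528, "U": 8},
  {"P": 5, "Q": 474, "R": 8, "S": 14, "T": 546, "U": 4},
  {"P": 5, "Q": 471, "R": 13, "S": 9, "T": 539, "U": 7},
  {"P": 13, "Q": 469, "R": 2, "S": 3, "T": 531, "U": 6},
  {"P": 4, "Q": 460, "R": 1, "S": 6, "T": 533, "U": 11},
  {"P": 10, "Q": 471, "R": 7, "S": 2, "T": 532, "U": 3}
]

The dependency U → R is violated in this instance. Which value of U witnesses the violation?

U=11: 2 rows → R takes values {6, 1} — violation
U=0: 3 rows → R = 7, 7, 7 ✓
U=3: 2 rows → R = 7, 7 ✓
U=4: 3 rows → R = 8, 8, 8 ✓
U=7: 2 rows → R = 13, 13 ✓
U=8: 1 row → R = 6 ✓
U=6: 1 row → R = 2 ✓
The only U value with inconsistent R is U=11.

11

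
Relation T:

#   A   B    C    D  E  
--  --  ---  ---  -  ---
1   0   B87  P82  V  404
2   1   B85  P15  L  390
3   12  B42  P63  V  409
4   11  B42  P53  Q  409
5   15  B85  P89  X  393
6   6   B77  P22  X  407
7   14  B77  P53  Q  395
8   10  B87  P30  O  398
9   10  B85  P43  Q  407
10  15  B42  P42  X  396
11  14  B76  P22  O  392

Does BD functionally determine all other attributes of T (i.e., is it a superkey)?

Yes

All 11 rows have distinct BD values, so BD → (all attributes) holds and BD is a superkey.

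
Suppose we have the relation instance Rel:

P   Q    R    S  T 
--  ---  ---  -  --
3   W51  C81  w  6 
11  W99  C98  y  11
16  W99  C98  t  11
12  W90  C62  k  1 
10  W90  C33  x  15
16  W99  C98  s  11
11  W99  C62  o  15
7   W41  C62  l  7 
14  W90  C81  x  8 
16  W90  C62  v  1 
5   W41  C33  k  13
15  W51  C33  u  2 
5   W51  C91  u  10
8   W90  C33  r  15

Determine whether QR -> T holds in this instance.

(Q=W51, R=C81): 1 row → T = 6 ✓
(Q=W99, R=C98): 3 rows → T = 11, 11, 11 ✓
(Q=W90, R=C62): 2 rows → T = 1, 1 ✓
(Q=W90, R=C33): 2 rows → T = 15, 15 ✓
(Q=W99, R=C62): 1 row → T = 15 ✓
(Q=W41, R=C62): 1 row → T = 7 ✓
(Q=W90, R=C81): 1 row → T = 8 ✓
(Q=W41, R=C33): 1 row → T = 13 ✓
(Q=W51, R=C33): 1 row → T = 2 ✓
(Q=W51, R=C91): 1 row → T = 10 ✓
Every QR value is associated with a single T value, so QR -> T holds.

Yes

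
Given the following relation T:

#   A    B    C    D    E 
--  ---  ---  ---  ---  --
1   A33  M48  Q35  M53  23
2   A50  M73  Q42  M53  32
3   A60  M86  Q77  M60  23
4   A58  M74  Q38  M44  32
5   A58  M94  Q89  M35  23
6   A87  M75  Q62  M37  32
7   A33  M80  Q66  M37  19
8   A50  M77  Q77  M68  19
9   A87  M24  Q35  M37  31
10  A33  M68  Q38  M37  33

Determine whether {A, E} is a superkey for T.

Yes

All 10 rows have distinct {A, E} values, so {A, E} → (all attributes) holds and {A, E} is a superkey.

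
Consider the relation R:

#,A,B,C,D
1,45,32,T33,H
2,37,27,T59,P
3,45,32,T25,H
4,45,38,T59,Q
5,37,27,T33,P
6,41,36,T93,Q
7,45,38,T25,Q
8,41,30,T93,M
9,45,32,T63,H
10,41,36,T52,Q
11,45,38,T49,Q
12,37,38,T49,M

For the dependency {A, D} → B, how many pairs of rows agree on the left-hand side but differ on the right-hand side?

0

(A=45, D=H): all 3 rows agree on B — 0 pairs.
(A=37, D=P): all 2 rows agree on B — 0 pairs.
(A=45, D=Q): all 3 rows agree on B — 0 pairs.
(A=41, D=Q): all 2 rows agree on B — 0 pairs.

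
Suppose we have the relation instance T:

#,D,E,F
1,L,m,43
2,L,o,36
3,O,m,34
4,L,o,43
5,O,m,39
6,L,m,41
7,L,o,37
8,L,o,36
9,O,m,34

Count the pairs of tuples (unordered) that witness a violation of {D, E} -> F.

8

(D=L, E=m): violating pairs (1,6) — 1 pair.
(D=L, E=o): violating pairs (2,4), (2,7), (4,7), (4,8), (7,8) — 5 pairs.
(D=O, E=m): violating pairs (3,5), (5,9) — 2 pairs.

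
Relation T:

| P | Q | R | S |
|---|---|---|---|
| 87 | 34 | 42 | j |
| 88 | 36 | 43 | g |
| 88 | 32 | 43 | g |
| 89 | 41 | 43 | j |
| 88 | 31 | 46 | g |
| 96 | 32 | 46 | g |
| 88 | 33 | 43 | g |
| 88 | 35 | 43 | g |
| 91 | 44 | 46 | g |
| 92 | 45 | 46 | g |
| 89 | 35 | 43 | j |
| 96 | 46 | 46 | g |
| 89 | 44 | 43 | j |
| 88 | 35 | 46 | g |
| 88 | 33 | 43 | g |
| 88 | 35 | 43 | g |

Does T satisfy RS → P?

No

(R=42, S=j): 1 row → P = 87 ✓
(R=43, S=g): 6 rows → P = 88, 88, 88, 88, 88, 88 ✓
(R=43, S=j): 3 rows → P = 89, 89, 89 ✓
(R=46, S=g): 6 rows → P takes values {88, 96, 91, 92} — violation
Two rows agree on RS but differ on P, so RS → P does not hold.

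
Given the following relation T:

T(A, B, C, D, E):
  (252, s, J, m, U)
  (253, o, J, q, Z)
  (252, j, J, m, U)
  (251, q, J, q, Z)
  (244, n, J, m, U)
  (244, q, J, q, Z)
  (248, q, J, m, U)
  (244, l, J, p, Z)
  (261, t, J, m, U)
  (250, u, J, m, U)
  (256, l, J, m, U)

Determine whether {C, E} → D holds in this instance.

(C=J, E=U): 7 rows → D = m, m, m, m, m, m, m ✓
(C=J, E=Z): 4 rows → D takes values {q, p} — violation
Two rows agree on {C, E} but differ on D, so {C, E} → D does not hold.

No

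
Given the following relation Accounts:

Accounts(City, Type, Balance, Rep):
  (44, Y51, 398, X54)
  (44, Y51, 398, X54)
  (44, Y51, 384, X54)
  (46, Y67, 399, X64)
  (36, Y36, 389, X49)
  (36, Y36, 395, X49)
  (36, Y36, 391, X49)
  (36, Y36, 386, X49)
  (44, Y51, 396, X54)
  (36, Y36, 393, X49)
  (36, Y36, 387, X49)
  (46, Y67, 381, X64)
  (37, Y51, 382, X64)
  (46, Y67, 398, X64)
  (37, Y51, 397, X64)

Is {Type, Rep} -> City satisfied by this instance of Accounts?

Yes

(Type=Y51, Rep=X54): 4 rows → City = 44, 44, 44, 44 ✓
(Type=Y67, Rep=X64): 3 rows → City = 46, 46, 46 ✓
(Type=Y36, Rep=X49): 6 rows → City = 36, 36, 36, 36, 36, 36 ✓
(Type=Y51, Rep=X64): 2 rows → City = 37, 37 ✓
Every {Type, Rep} value is associated with a single City value, so {Type, Rep} -> City holds.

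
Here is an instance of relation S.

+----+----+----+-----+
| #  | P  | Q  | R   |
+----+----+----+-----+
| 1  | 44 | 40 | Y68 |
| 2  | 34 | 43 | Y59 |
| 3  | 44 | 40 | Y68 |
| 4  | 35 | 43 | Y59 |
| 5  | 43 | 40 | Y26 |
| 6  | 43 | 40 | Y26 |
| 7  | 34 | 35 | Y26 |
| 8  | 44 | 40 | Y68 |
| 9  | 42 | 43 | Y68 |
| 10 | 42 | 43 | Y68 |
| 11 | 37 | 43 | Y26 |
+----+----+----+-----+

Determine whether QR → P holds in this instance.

No

(Q=40, R=Y68): rows 1, 3, 8 → P = 44, 44, 44 ✓
(Q=43, R=Y59): rows 2, 4 → P takes values {34, 35} — violation
(Q=40, R=Y26): rows 5, 6 → P = 43, 43 ✓
(Q=35, R=Y26): row 7 → P = 34 ✓
(Q=43, R=Y68): rows 9, 10 → P = 42, 42 ✓
(Q=43, R=Y26): row 11 → P = 37 ✓
Two rows agree on QR but differ on P, so QR → P does not hold.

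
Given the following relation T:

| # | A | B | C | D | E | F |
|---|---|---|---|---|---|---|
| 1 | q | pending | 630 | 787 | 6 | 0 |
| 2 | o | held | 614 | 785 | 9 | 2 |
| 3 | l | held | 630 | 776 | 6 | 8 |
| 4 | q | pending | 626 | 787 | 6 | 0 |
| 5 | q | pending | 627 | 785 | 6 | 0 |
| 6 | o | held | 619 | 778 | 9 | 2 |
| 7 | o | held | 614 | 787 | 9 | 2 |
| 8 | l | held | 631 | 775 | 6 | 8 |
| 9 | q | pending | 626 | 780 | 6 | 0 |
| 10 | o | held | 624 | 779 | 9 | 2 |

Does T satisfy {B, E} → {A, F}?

(B=pending, E=6): rows 1, 4, 5, 9 → {A,F} = (q, 0), (q, 0), (q, 0), (q, 0) ✓
(B=held, E=9): rows 2, 6, 7, 10 → {A,F} = (o, 2), (o, 2), (o, 2), (o, 2) ✓
(B=held, E=6): rows 3, 8 → {A,F} = (l, 8), (l, 8) ✓
Every {B, E} value is associated with a single {A, F} value, so {B, E} → {A, F} holds.

Yes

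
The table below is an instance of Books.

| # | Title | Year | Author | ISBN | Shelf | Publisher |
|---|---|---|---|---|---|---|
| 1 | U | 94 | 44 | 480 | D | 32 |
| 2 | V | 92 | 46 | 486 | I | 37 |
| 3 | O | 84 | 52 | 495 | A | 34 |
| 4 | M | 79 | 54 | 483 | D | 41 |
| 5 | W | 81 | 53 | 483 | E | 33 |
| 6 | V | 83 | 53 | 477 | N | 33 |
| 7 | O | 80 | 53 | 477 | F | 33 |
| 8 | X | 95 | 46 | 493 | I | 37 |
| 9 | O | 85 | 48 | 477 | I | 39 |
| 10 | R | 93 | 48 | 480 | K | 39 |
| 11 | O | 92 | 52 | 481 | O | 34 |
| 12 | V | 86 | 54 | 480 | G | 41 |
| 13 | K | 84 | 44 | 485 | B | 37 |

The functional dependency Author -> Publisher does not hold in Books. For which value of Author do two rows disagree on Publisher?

Author=44: rows 1, 13 → Publisher takes values {32, 37} — violation
Author=46: rows 2, 8 → Publisher = 37, 37 ✓
Author=52: rows 3, 11 → Publisher = 34, 34 ✓
Author=54: rows 4, 12 → Publisher = 41, 41 ✓
Author=53: rows 5, 6, 7 → Publisher = 33, 33, 33 ✓
Author=48: rows 9, 10 → Publisher = 39, 39 ✓
The only Author value with inconsistent Publisher is Author=44.

44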